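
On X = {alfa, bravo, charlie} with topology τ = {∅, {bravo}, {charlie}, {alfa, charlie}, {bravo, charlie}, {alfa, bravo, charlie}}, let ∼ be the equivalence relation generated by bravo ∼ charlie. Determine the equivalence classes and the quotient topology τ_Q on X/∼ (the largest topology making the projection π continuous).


X/∼ = {[alfa], [bravo=charlie]}; |τ_Q| = 3.

Equivalence classes: [alfa], [bravo=charlie].
Quotient map π: X → X/∼ sends alfa ↦ [alfa], bravo ↦ [bravo=charlie], charlie ↦ [bravo=charlie].
For each subset V ⊆ X/∼, compute π^{-1}(V) ⊆ X and check whether π^{-1}(V) ∈ τ. V is open in τ_Q iff π^{-1}(V) ∈ τ.
  V = {}: π^{-1}(V) = ∅ ∈ τ ✓.
  V = {[alfa]}: π^{-1}(V) = {alfa} ∉ τ ✗.
  V = {[bravo=charlie]}: π^{-1}(V) = {bravo, charlie} ∈ τ ✓.
  V = {[alfa], [bravo=charlie]}: π^{-1}(V) = {alfa, bravo, charlie} ∈ τ ✓.
Open sets in the quotient: τ_Q = {{}, {[bravo=charlie]}, {[alfa], [bravo=charlie]}} (3 elements).


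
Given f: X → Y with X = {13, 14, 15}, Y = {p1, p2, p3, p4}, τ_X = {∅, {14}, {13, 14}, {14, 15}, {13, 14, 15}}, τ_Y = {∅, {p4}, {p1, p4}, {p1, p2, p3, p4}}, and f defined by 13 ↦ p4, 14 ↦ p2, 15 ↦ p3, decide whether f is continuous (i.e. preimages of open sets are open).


f is NOT continuous.

Compute f^{-1}(U) for each U ∈ τ_Y:
  U = ∅: f^{-1}(U) = ∅ ∈ τ_X ✓.
  U = {p4}: f^{-1}(U) = {13} ∉ τ_X ✗.
  U = {p1, p4}: f^{-1}(U) = {13} ∉ τ_X ✗.
  U = {p1, p2, p3, p4}: f^{-1}(U) = {13, 14, 15} ∈ τ_X ✓.
Found U = {p4} with f^{-1}(U) = {13} not in τ_X. Therefore f is NOT continuous.


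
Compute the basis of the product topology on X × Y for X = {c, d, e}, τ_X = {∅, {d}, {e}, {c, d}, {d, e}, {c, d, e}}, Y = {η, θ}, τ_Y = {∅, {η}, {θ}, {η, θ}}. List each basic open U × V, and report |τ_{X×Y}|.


Basis B = {∅ × ∅, {d} × {η}, {d} × {θ}, {e} × {η}, {e} × {θ}, {c, d} × {η}, {c, d} × {θ}, {d} × {η, θ}, {d, e} × {η}, {d, e} × {θ}, {e} × {η, θ}, {c, d, e} × {η}, {c, d, e} × {θ}, {c, d} × {η, θ}, {d, e} × {η, θ}, {c, d, e} × {η, θ}}; |τ_{X×Y}| = 36.

Enumerate products U × V with U ∈ τ_X, V ∈ τ_Y (deduplicated):
  ∅ × ∅ = {} (∅)
  {d} × {η} = {(d,η)}
  {d} × {θ} = {(d,θ)}
  {e} × {η} = {(e,η)}
  {e} × {θ} = {(e,θ)}
  {c, d} × {η} = {(c,η), (d,η)}
  {c, d} × {θ} = {(c,θ), (d,θ)}
  {d} × {η, θ} = {(d,η), (d,θ)}
  {d, e} × {η} = {(d,η), (e,η)}
  {d, e} × {θ} = {(d,θ), (e,θ)}
  {e} × {η, θ} = {(e,η), (e,θ)}
  {c, d, e} × {η} = {(c,η), (d,η), (e,η)}
  {c, d, e} × {θ} = {(c,θ), (d,θ), (e,θ)}
  {c, d} × {η, θ} = {(c,η), (c,θ), (d,η), (d,θ)}
  {d, e} × {η, θ} = {(d,η), (d,θ), (e,η), (e,θ)}
  {c, d, e} × {η, θ} = {(c,η), (c,θ), (d,η), (d,θ), (e,η), (e,θ)}
These 16 distinct sets form the basis B.
Close under arbitrary unions to get τ_{X×Y}; counting gives |τ_{X×Y}| = 36.


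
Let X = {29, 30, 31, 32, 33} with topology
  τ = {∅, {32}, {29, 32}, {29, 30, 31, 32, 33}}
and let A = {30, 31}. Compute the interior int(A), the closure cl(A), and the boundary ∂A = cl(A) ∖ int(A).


int(A) = ∅, cl(A) = {30, 31, 33}, ∂A = {30, 31, 33}.

Closed sets in (X, τ) are complements of opens:
  closed(X, τ) = {∅, {30, 31, 33}, {29, 30, 31, 33}, {29, 30, 31, 32, 33}}.
int(A) = ⋃ {U ∈ τ : U ⊆ A}. Opens contained in A: ∅.
Taking the union of these: int(A) = ∅.
cl(A) = ⋂ {C closed : A ⊆ C}. Closed sets containing A: {30, 31, 33}, {29, 30, 31, 33}, {29, 30, 31, 32, 33}.
Intersecting these: cl(A) = {30, 31, 33}.
∂A = cl(A) ∖ int(A) = {30, 31, 33} ∖ ∅ = {30, 31, 33}.


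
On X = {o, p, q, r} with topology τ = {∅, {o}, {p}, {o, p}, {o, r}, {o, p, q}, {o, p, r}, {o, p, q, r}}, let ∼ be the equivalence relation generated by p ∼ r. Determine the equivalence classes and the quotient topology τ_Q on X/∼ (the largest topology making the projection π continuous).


X/∼ = {[o], [p=r], [q]}; |τ_Q| = 4.

Equivalence classes: [o], [p=r], [q].
Quotient map π: X → X/∼ sends o ↦ [o], p ↦ [p=r], q ↦ [q], r ↦ [p=r].
For each subset V ⊆ X/∼, compute π^{-1}(V) ⊆ X and check whether π^{-1}(V) ∈ τ. V is open in τ_Q iff π^{-1}(V) ∈ τ.
  V = {}: π^{-1}(V) = ∅ ∈ τ ✓.
  V = {[o]}: π^{-1}(V) = {o} ∈ τ ✓.
  V = {[p=r]}: π^{-1}(V) = {p, r} ∉ τ ✗.
  V = {[o], [p=r]}: π^{-1}(V) = {o, p, r} ∈ τ ✓.
  V = {[q]}: π^{-1}(V) = {q} ∉ τ ✗.
  V = {[o], [q]}: π^{-1}(V) = {o, q} ∉ τ ✗.
  V = {[p=r], [q]}: π^{-1}(V) = {p, q, r} ∉ τ ✗.
  V = {[o], [p=r], [q]}: π^{-1}(V) = {o, p, q, r} ∈ τ ✓.
Open sets in the quotient: τ_Q = {{}, {[o]}, {[o], [p=r]}, {[o], [p=r], [q]}} (4 elements).


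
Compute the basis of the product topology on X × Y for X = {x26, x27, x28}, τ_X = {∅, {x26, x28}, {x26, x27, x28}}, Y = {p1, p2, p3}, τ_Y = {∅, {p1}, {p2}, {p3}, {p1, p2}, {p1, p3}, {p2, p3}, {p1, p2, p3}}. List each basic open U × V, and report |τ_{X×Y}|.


Basis B = {∅ × ∅, {x26, x28} × {p1}, {x26, x28} × {p2}, {x26, x28} × {p3}, {x26, x27, x28} × {p1}, {x26, x27, x28} × {p2}, {x26, x27, x28} × {p3}, {x26, x28} × {p1, p2}, {x26, x28} × {p1, p3}, {x26, x28} × {p2, p3}, {x26, x28} × {p1, p2, p3}, {x26, x27, x28} × {p1, p2}, {x26, x27, x28} × {p1, p3}, {x26, x27, x28} × {p2, p3}, {x26, x27, x28} × {p1, p2, p3}}; |τ_{X×Y}| = 27.

Enumerate products U × V with U ∈ τ_X, V ∈ τ_Y (deduplicated):
  ∅ × ∅ = {} (∅)
  {x26, x28} × {p1} = {(x26,p1), (x28,p1)}
  {x26, x28} × {p2} = {(x26,p2), (x28,p2)}
  {x26, x28} × {p3} = {(x26,p3), (x28,p3)}
  {x26, x27, x28} × {p1} = {(x26,p1), (x27,p1), (x28,p1)}
  {x26, x27, x28} × {p2} = {(x26,p2), (x27,p2), (x28,p2)}
  {x26, x27, x28} × {p3} = {(x26,p3), (x27,p3), (x28,p3)}
  {x26, x28} × {p1, p2} = {(x26,p1), (x26,p2), (x28,p1), (x28,p2)}
  {x26, x28} × {p1, p3} = {(x26,p1), (x26,p3), (x28,p1), (x28,p3)}
  {x26, x28} × {p2, p3} = {(x26,p2), (x26,p3), (x28,p2), (x28,p3)}
  {x26, x28} × {p1, p2, p3} = {(x26,p1), (x26,p2), (x26,p3), (x28,p1), (x28,p2), (x28,p3)}
  {x26, x27, x28} × {p1, p2} = {(x26,p1), (x26,p2), (x27,p1), (x27,p2), (x28,p1), (x28,p2)}
  {x26, x27, x28} × {p1, p3} = {(x26,p1), (x26,p3), (x27,p1), (x27,p3), (x28,p1), (x28,p3)}
  {x26, x27, x28} × {p2, p3} = {(x26,p2), (x26,p3), (x27,p2), (x27,p3), (x28,p2), (x28,p3)}
  {x26, x27, x28} × {p1, p2, p3} = {(x26,p1), (x26,p2), (x26,p3), (x27,p1), (x27,p2), (x27,p3), (x28,p1), (x28,p2), (x28,p3)}
These 15 distinct sets form the basis B.
Close under arbitrary unions to get τ_{X×Y}; counting gives |τ_{X×Y}| = 27.


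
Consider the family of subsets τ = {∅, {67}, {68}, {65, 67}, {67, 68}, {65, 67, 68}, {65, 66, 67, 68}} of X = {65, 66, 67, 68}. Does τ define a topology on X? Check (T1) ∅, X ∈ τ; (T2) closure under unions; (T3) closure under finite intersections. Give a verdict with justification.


τ IS a topology on X.

Axiom (T1): ∅ ∈ τ? Yes; X ∈ τ? Yes.
Axiom (T2/T3): check pairwise unions and intersections of members of τ.
All pairwise intersections and unions checked — each lies in τ. Therefore τ satisfies (T1), (T2), (T3): it IS a topology on X.


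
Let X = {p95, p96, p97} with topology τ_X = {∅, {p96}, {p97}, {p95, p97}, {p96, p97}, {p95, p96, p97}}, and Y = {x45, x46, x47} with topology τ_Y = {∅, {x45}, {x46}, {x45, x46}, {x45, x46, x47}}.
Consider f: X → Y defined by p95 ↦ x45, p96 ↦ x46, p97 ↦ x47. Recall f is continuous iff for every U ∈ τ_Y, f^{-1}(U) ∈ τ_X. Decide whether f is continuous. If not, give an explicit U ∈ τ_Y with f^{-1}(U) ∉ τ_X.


f is NOT continuous.

Compute f^{-1}(U) for each U ∈ τ_Y:
  U = ∅: f^{-1}(U) = ∅ ∈ τ_X ✓.
  U = {x45}: f^{-1}(U) = {p95} ∉ τ_X ✗.
  U = {x46}: f^{-1}(U) = {p96} ∈ τ_X ✓.
  U = {x45, x46}: f^{-1}(U) = {p95, p96} ∉ τ_X ✗.
  U = {x45, x46, x47}: f^{-1}(U) = {p95, p96, p97} ∈ τ_X ✓.
Found U = {x45} with f^{-1}(U) = {p95} not in τ_X. Therefore f is NOT continuous.


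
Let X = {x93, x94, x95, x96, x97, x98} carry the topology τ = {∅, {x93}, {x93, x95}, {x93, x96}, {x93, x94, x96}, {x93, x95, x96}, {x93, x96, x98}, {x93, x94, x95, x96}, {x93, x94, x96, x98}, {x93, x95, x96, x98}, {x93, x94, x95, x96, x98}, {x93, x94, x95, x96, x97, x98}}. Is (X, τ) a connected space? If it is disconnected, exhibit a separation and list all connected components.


(X, τ) is connected.

Find clopen sets (U ∈ τ with X ∖ U ∈ τ):
  U = ∅, X ∖ U = {x93, x94, x95, x96, x97, x98} — both open, so U is clopen.
  U = {x93, x94, x95, x96, x97, x98}, X ∖ U = ∅ — both open, so U is clopen.
Only trivial clopens (∅ and X) exist, so (X, τ) is connected.
Compute connected components by grouping points that agree on all clopens:
  component: {x93, x94, x95, x96, x97, x98}


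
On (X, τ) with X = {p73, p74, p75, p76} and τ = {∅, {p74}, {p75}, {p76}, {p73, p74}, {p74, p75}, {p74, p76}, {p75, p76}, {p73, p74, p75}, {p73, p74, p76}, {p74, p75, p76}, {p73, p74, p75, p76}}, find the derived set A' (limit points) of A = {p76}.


A' = ∅

For each x ∈ X, list the open sets U ∈ τ with x ∈ U, then check whether U ∩ (A ∖ {x}) ≠ ∅ for every such U.
  x = p73: open {p73, p74} ∋ x has {p73, p74} ∩ (A ∖ {p73}) = ∅, so x is NOT a limit point.
  x = p74: open {p74} ∋ x has {p74} ∩ (A ∖ {p74}) = ∅, so x is NOT a limit point.
  x = p75: open {p75} ∋ x has {p75} ∩ (A ∖ {p75}) = ∅, so x is NOT a limit point.
  x = p76: open {p76} ∋ x has {p76} ∩ (A ∖ {p76}) = ∅, so x is NOT a limit point.
Collecting: A' = ∅.


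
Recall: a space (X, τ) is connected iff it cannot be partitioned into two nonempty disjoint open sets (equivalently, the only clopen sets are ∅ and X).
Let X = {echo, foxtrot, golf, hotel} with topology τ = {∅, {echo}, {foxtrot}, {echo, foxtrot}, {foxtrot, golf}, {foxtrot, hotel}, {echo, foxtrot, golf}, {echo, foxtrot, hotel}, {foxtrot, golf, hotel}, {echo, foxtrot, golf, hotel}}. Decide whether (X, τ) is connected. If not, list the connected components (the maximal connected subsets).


(X, τ) is disconnected; components = [{echo}, {foxtrot, golf, hotel}].

Find clopen sets (U ∈ τ with X ∖ U ∈ τ):
  U = ∅, X ∖ U = {echo, foxtrot, golf, hotel} — both open, so U is clopen.
  U = {echo}, X ∖ U = {foxtrot, golf, hotel} — both open, so U is clopen.
  U = {foxtrot, golf, hotel}, X ∖ U = {echo} — both open, so U is clopen.
  U = {echo, foxtrot, golf, hotel}, X ∖ U = ∅ — both open, so U is clopen.
Nontrivial clopen(s) exist: e.g. {foxtrot, golf, hotel}. So (X, τ) is disconnected.
Compute connected components by grouping points that agree on all clopens:
  component: {echo}
  component: {foxtrot, golf, hotel}


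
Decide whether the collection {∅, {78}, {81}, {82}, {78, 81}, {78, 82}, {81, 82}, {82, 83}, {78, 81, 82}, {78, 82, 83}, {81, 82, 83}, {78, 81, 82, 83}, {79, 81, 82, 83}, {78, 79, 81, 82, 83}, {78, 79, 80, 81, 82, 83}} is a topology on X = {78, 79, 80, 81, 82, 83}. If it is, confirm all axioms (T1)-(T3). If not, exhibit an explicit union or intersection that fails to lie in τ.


τ IS a topology on X.

Axiom (T1): ∅ ∈ τ? Yes; X ∈ τ? Yes.
Axiom (T2/T3): check pairwise unions and intersections of members of τ.
All pairwise intersections and unions checked — each lies in τ. Therefore τ satisfies (T1), (T2), (T3): it IS a topology on X.


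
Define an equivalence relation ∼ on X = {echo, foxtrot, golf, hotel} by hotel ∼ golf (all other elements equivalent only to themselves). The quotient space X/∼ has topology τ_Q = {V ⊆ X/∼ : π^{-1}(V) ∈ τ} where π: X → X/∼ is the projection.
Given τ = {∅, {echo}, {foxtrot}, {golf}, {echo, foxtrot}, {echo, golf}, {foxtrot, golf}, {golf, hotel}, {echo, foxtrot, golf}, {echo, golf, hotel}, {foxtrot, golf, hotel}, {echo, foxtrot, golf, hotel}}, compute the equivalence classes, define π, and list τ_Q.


X/∼ = {[echo], [foxtrot], [golf=hotel]}; |τ_Q| = 8.

Equivalence classes: [echo], [foxtrot], [golf=hotel].
Quotient map π: X → X/∼ sends echo ↦ [echo], foxtrot ↦ [foxtrot], golf ↦ [golf=hotel], hotel ↦ [golf=hotel].
For each subset V ⊆ X/∼, compute π^{-1}(V) ⊆ X and check whether π^{-1}(V) ∈ τ. V is open in τ_Q iff π^{-1}(V) ∈ τ.
  V = {}: π^{-1}(V) = ∅ ∈ τ ✓.
  V = {[echo]}: π^{-1}(V) = {echo} ∈ τ ✓.
  V = {[foxtrot]}: π^{-1}(V) = {foxtrot} ∈ τ ✓.
  V = {[echo], [foxtrot]}: π^{-1}(V) = {echo, foxtrot} ∈ τ ✓.
  V = {[golf=hotel]}: π^{-1}(V) = {golf, hotel} ∈ τ ✓.
  V = {[echo], [golf=hotel]}: π^{-1}(V) = {echo, golf, hotel} ∈ τ ✓.
  V = {[foxtrot], [golf=hotel]}: π^{-1}(V) = {foxtrot, golf, hotel} ∈ τ ✓.
  V = {[echo], [foxtrot], [golf=hotel]}: π^{-1}(V) = {echo, foxtrot, golf, hotel} ∈ τ ✓.
Open sets in the quotient: τ_Q = {{}, {[echo]}, {[foxtrot]}, {[echo], [foxtrot]}, {[golf=hotel]}, {[echo], [golf=hotel]}, {[foxtrot], [golf=hotel]}, {[echo], [foxtrot], [golf=hotel]}} (8 elements).


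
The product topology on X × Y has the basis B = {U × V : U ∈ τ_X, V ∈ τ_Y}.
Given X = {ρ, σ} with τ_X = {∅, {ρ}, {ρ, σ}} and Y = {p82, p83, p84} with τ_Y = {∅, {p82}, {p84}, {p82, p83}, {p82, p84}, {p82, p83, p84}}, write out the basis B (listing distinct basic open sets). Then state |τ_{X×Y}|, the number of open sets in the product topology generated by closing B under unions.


Basis B = {∅ × ∅, {ρ} × {p82}, {ρ} × {p84}, {ρ} × {p82, p83}, {ρ} × {p82, p84}, {ρ, σ} × {p82}, {ρ, σ} × {p84}, {ρ} × {p82, p83, p84}, {ρ, σ} × {p82, p83}, {ρ, σ} × {p82, p84}, {ρ, σ} × {p82, p83, p84}}; |τ_{X×Y}| = 18.

Enumerate products U × V with U ∈ τ_X, V ∈ τ_Y (deduplicated):
  ∅ × ∅ = {} (∅)
  {ρ} × {p82} = {(ρ,p82)}
  {ρ} × {p84} = {(ρ,p84)}
  {ρ} × {p82, p83} = {(ρ,p82), (ρ,p83)}
  {ρ} × {p82, p84} = {(ρ,p82), (ρ,p84)}
  {ρ, σ} × {p82} = {(ρ,p82), (σ,p82)}
  {ρ, σ} × {p84} = {(ρ,p84), (σ,p84)}
  {ρ} × {p82, p83, p84} = {(ρ,p82), (ρ,p83), (ρ,p84)}
  {ρ, σ} × {p82, p83} = {(ρ,p82), (ρ,p83), (σ,p82), (σ,p83)}
  {ρ, σ} × {p82, p84} = {(ρ,p82), (ρ,p84), (σ,p82), (σ,p84)}
  {ρ, σ} × {p82, p83, p84} = {(ρ,p82), (ρ,p83), (ρ,p84), (σ,p82), (σ,p83), (σ,p84)}
These 11 distinct sets form the basis B.
Close under arbitrary unions to get τ_{X×Y}; counting gives |τ_{X×Y}| = 18.


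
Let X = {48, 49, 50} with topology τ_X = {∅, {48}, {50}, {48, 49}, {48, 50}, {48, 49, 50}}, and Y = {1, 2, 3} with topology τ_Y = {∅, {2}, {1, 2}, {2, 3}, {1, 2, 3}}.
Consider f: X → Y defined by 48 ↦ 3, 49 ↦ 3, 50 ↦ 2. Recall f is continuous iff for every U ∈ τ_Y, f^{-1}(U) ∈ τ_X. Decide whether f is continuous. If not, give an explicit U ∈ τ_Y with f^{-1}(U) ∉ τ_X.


f IS continuous.

Compute f^{-1}(U) for each U ∈ τ_Y:
  U = ∅: f^{-1}(U) = ∅ ∈ τ_X ✓.
  U = {2}: f^{-1}(U) = {50} ∈ τ_X ✓.
  U = {1, 2}: f^{-1}(U) = {50} ∈ τ_X ✓.
  U = {2, 3}: f^{-1}(U) = {48, 49, 50} ∈ τ_X ✓.
  U = {1, 2, 3}: f^{-1}(U) = {48, 49, 50} ∈ τ_X ✓.
Every preimage lies in τ_X, so f IS continuous.


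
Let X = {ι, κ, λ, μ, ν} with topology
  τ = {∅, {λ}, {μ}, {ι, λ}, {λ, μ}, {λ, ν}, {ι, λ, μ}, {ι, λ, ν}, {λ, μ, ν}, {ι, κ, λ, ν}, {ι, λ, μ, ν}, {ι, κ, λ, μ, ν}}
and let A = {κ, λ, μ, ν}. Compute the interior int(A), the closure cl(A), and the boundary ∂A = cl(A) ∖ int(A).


int(A) = {λ, μ, ν}, cl(A) = {ι, κ, λ, μ, ν}, ∂A = {ι, κ}.

Closed sets in (X, τ) are complements of opens:
  closed(X, τ) = {∅, {κ}, {μ}, {ι, κ}, {κ, μ}, {κ, ν}, {ι, κ, μ}, {ι, κ, ν}, {κ, μ, ν}, {ι, κ, λ, ν}, {ι, κ, μ, ν}, {ι, κ, λ, μ, ν}}.
int(A) = ⋃ {U ∈ τ : U ⊆ A}. Opens contained in A: ∅, {λ}, {μ}, {λ, μ}, {λ, ν}, {λ, μ, ν}.
Taking the union of these: int(A) = {λ, μ, ν}.
cl(A) = ⋂ {C closed : A ⊆ C}. Closed sets containing A: {ι, κ, λ, μ, ν}.
Intersecting these: cl(A) = {ι, κ, λ, μ, ν}.
∂A = cl(A) ∖ int(A) = {ι, κ, λ, μ, ν} ∖ {λ, μ, ν} = {ι, κ}.


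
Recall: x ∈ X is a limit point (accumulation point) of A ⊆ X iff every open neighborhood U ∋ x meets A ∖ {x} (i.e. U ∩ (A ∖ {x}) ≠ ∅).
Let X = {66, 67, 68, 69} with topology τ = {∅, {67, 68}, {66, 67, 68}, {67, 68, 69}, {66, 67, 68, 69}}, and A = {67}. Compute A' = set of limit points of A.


A' = {66, 68, 69}

For each x ∈ X, list the open sets U ∈ τ with x ∈ U, then check whether U ∩ (A ∖ {x}) ≠ ∅ for every such U.
  x = 66: opens ∋ x are {66, 67, 68}, {66, 67, 68, 69}; each meets A ∖ {66}, so x IS a limit point.
  x = 67: open {67, 68} ∋ x has {67, 68} ∩ (A ∖ {67}) = ∅, so x is NOT a limit point.
  x = 68: opens ∋ x are {67, 68}, {66, 67, 68}, {67, 68, 69}, {66, 67, 68, 69}; each meets A ∖ {68}, so x IS a limit point.
  x = 69: opens ∋ x are {67, 68, 69}, {66, 67, 68, 69}; each meets A ∖ {69}, so x IS a limit point.
Collecting: A' = {66, 68, 69}.


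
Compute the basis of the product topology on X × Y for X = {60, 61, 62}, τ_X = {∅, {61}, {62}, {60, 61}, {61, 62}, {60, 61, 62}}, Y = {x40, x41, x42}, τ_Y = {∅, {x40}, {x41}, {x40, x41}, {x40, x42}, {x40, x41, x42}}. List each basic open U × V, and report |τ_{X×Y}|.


Basis B = {∅ × ∅, {61} × {x40}, {61} × {x41}, {62} × {x40}, {62} × {x41}, {60, 61} × {x40}, {60, 61} × {x41}, {61} × {x40, x41}, {61} × {x40, x42}, {61, 62} × {x40}, {61, 62} × {x41}, {62} × {x40, x41}, {62} × {x40, x42}, {60, 61, 62} × {x40}, {60, 61, 62} × {x41}, {61} × {x40, x41, x42}, {62} × {x40, x41, x42}, {60, 61} × {x40, x41}, {60, 61} × {x40, x42}, {61, 62} × {x40, x41}, {61, 62} × {x40, x42}, {60, 61} × {x40, x41, x42}, {60, 61, 62} × {x40, x41}, {60, 61, 62} × {x40, x42}, {61, 62} × {x40, x41, x42}, {60, 61, 62} × {x40, x41, x42}}; |τ_{X×Y}| = 108.

Enumerate products U × V with U ∈ τ_X, V ∈ τ_Y (deduplicated):
  ∅ × ∅ = {} (∅)
  {61} × {x40} = {(61,x40)}
  {61} × {x41} = {(61,x41)}
  {62} × {x40} = {(62,x40)}
  {62} × {x41} = {(62,x41)}
  {60, 61} × {x40} = {(60,x40), (61,x40)}
  {60, 61} × {x41} = {(60,x41), (61,x41)}
  {61} × {x40, x41} = {(61,x40), (61,x41)}
  {61} × {x40, x42} = {(61,x40), (61,x42)}
  {61, 62} × {x40} = {(61,x40), (62,x40)}
  {61, 62} × {x41} = {(61,x41), (62,x41)}
  {62} × {x40, x41} = {(62,x40), (62,x41)}
  {62} × {x40, x42} = {(62,x40), (62,x42)}
  {60, 61, 62} × {x40} = {(60,x40), (61,x40), (62,x40)}
  {60, 61, 62} × {x41} = {(60,x41), (61,x41), (62,x41)}
  {61} × {x40, x41, x42} = {(61,x40), (61,x41), (61,x42)}
  {62} × {x40, x41, x42} = {(62,x40), (62,x41), (62,x42)}
  {60, 61} × {x40, x41} = {(60,x40), (60,x41), (61,x40), (61,x41)}
  {60, 61} × {x40, x42} = {(60,x40), (60,x42), (61,x40), (61,x42)}
  {61, 62} × {x40, x41} = {(61,x40), (61,x41), (62,x40), (62,x41)}
  {61, 62} × {x40, x42} = {(61,x40), (61,x42), (62,x40), (62,x42)}
  {60, 61} × {x40, x41, x42} = {(60,x40), (60,x41), (60,x42), (61,x40), (61,x41), (61,x42)}
  {60, 61, 62} × {x40, x41} = {(60,x40), (60,x41), (61,x40), (61,x41), (62,x40), (62,x41)}
  {60, 61, 62} × {x40, x42} = {(60,x40), (60,x42), (61,x40), (61,x42), (62,x40), (62,x42)}
  {61, 62} × {x40, x41, x42} = {(61,x40), (61,x41), (61,x42), (62,x40), (62,x41), (62,x42)}
  {60, 61, 62} × {x40, x41, x42} = {(60,x40), (60,x41), (60,x42), (61,x40), (61,x41), (61,x42), (62,x40), (62,x41), (62,x42)}
These 26 distinct sets form the basis B.
Close under arbitrary unions to get τ_{X×Y}; counting gives |τ_{X×Y}| = 108.


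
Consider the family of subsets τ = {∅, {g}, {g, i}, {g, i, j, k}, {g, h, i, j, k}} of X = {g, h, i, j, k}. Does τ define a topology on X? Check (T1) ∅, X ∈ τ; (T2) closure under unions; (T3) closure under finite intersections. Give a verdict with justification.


τ IS a topology on X.

Axiom (T1): ∅ ∈ τ? Yes; X ∈ τ? Yes.
Axiom (T2/T3): check pairwise unions and intersections of members of τ.
All pairwise intersections and unions checked — each lies in τ. Therefore τ satisfies (T1), (T2), (T3): it IS a topology on X.


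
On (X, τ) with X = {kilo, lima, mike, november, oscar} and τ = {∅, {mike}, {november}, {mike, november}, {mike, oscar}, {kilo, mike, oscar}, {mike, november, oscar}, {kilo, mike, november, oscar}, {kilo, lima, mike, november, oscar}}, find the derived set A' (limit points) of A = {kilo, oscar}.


A' = {kilo, lima}

For each x ∈ X, list the open sets U ∈ τ with x ∈ U, then check whether U ∩ (A ∖ {x}) ≠ ∅ for every such U.
  x = kilo: opens ∋ x are {kilo, mike, oscar}, {kilo, mike, november, oscar}, {kilo, lima, mike, november, oscar}; each meets A ∖ {kilo}, so x IS a limit point.
  x = lima: opens ∋ x are {kilo, lima, mike, november, oscar}; each meets A ∖ {lima}, so x IS a limit point.
  x = mike: open {mike} ∋ x has {mike} ∩ (A ∖ {mike}) = ∅, so x is NOT a limit point.
  x = november: open {november} ∋ x has {november} ∩ (A ∖ {november}) = ∅, so x is NOT a limit point.
  x = oscar: open {mike, oscar} ∋ x has {mike, oscar} ∩ (A ∖ {oscar}) = ∅, so x is NOT a limit point.
Collecting: A' = {kilo, lima}.


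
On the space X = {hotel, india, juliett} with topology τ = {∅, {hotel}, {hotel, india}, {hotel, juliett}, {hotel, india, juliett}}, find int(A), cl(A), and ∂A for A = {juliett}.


int(A) = ∅, cl(A) = {juliett}, ∂A = {juliett}.

Closed sets in (X, τ) are complements of opens:
  closed(X, τ) = {∅, {india}, {juliett}, {india, juliett}, {hotel, india, juliett}}.
int(A) = ⋃ {U ∈ τ : U ⊆ A}. Opens contained in A: ∅.
Taking the union of these: int(A) = ∅.
cl(A) = ⋂ {C closed : A ⊆ C}. Closed sets containing A: {juliett}, {india, juliett}, {hotel, india, juliett}.
Intersecting these: cl(A) = {juliett}.
∂A = cl(A) ∖ int(A) = {juliett} ∖ ∅ = {juliett}.


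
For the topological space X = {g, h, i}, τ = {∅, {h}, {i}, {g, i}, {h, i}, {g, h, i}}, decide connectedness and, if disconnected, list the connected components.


(X, τ) is disconnected; components = [{h}, {g, i}].

Find clopen sets (U ∈ τ with X ∖ U ∈ τ):
  U = ∅, X ∖ U = {g, h, i} — both open, so U is clopen.
  U = {h}, X ∖ U = {g, i} — both open, so U is clopen.
  U = {g, i}, X ∖ U = {h} — both open, so U is clopen.
  U = {g, h, i}, X ∖ U = ∅ — both open, so U is clopen.
Nontrivial clopen(s) exist: e.g. {g, i}. So (X, τ) is disconnected.
Compute connected components by grouping points that agree on all clopens:
  component: {h}
  component: {g, i}


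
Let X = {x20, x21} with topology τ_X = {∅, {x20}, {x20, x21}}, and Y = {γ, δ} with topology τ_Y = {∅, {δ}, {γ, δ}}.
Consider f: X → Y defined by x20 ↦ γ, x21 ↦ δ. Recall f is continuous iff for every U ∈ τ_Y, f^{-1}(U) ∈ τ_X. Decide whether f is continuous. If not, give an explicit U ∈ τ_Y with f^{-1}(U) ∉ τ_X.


f is NOT continuous.

Compute f^{-1}(U) for each U ∈ τ_Y:
  U = ∅: f^{-1}(U) = ∅ ∈ τ_X ✓.
  U = {δ}: f^{-1}(U) = {x21} ∉ τ_X ✗.
  U = {γ, δ}: f^{-1}(U) = {x20, x21} ∈ τ_X ✓.
Found U = {δ} with f^{-1}(U) = {x21} not in τ_X. Therefore f is NOT continuous.


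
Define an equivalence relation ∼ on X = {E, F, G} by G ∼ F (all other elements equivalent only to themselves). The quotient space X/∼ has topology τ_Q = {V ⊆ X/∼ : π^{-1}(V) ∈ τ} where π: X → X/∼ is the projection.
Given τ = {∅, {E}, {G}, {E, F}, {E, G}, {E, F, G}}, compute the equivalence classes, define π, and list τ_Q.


X/∼ = {[E], [F=G]}; |τ_Q| = 3.

Equivalence classes: [E], [F=G].
Quotient map π: X → X/∼ sends E ↦ [E], F ↦ [F=G], G ↦ [F=G].
For each subset V ⊆ X/∼, compute π^{-1}(V) ⊆ X and check whether π^{-1}(V) ∈ τ. V is open in τ_Q iff π^{-1}(V) ∈ τ.
  V = {}: π^{-1}(V) = ∅ ∈ τ ✓.
  V = {[E]}: π^{-1}(V) = {E} ∈ τ ✓.
  V = {[F=G]}: π^{-1}(V) = {F, G} ∉ τ ✗.
  V = {[E], [F=G]}: π^{-1}(V) = {E, F, G} ∈ τ ✓.
Open sets in the quotient: τ_Q = {{}, {[E]}, {[E], [F=G]}} (3 elements).


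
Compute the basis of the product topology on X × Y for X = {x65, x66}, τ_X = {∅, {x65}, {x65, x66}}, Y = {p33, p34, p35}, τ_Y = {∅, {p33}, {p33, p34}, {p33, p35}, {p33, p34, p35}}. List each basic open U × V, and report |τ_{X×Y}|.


Basis B = {∅ × ∅, {x65} × {p33}, {x65} × {p33, p34}, {x65} × {p33, p35}, {x65, x66} × {p33}, {x65} × {p33, p34, p35}, {x65, x66} × {p33, p34}, {x65, x66} × {p33, p35}, {x65, x66} × {p33, p34, p35}}; |τ_{X×Y}| = 14.

Enumerate products U × V with U ∈ τ_X, V ∈ τ_Y (deduplicated):
  ∅ × ∅ = {} (∅)
  {x65} × {p33} = {(x65,p33)}
  {x65} × {p33, p34} = {(x65,p33), (x65,p34)}
  {x65} × {p33, p35} = {(x65,p33), (x65,p35)}
  {x65, x66} × {p33} = {(x65,p33), (x66,p33)}
  {x65} × {p33, p34, p35} = {(x65,p33), (x65,p34), (x65,p35)}
  {x65, x66} × {p33, p34} = {(x65,p33), (x65,p34), (x66,p33), (x66,p34)}
  {x65, x66} × {p33, p35} = {(x65,p33), (x65,p35), (x66,p33), (x66,p35)}
  {x65, x66} × {p33, p34, p35} = {(x65,p33), (x65,p34), (x65,p35), (x66,p33), (x66,p34), (x66,p35)}
These 9 distinct sets form the basis B.
Close under arbitrary unions to get τ_{X×Y}; counting gives |τ_{X×Y}| = 14.


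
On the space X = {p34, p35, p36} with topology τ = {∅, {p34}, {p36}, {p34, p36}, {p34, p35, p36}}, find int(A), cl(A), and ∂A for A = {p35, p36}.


int(A) = {p36}, cl(A) = {p35, p36}, ∂A = {p35}.

Closed sets in (X, τ) are complements of opens:
  closed(X, τ) = {∅, {p35}, {p34, p35}, {p35, p36}, {p34, p35, p36}}.
int(A) = ⋃ {U ∈ τ : U ⊆ A}. Opens contained in A: ∅, {p36}.
Taking the union of these: int(A) = {p36}.
cl(A) = ⋂ {C closed : A ⊆ C}. Closed sets containing A: {p35, p36}, {p34, p35, p36}.
Intersecting these: cl(A) = {p35, p36}.
∂A = cl(A) ∖ int(A) = {p35, p36} ∖ {p36} = {p35}.


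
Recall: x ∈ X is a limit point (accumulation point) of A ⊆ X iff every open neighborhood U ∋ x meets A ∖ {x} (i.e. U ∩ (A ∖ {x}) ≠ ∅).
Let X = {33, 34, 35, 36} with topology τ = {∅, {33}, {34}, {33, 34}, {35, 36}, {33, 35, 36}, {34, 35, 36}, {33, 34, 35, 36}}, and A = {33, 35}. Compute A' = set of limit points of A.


A' = {36}

For each x ∈ X, list the open sets U ∈ τ with x ∈ U, then check whether U ∩ (A ∖ {x}) ≠ ∅ for every such U.
  x = 33: open {33} ∋ x has {33} ∩ (A ∖ {33}) = ∅, so x is NOT a limit point.
  x = 34: open {34} ∋ x has {34} ∩ (A ∖ {34}) = ∅, so x is NOT a limit point.
  x = 35: open {35, 36} ∋ x has {35, 36} ∩ (A ∖ {35}) = ∅, so x is NOT a limit point.
  x = 36: opens ∋ x are {35, 36}, {33, 35, 36}, {34, 35, 36}, {33, 34, 35, 36}; each meets A ∖ {36}, so x IS a limit point.
Collecting: A' = {36}.


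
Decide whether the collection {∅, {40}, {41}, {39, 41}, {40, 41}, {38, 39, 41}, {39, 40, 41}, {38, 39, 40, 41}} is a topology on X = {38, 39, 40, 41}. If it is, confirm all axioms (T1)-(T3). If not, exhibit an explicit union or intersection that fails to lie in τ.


τ IS a topology on X.

Axiom (T1): ∅ ∈ τ? Yes; X ∈ τ? Yes.
Axiom (T2/T3): check pairwise unions and intersections of members of τ.
All pairwise intersections and unions checked — each lies in τ. Therefore τ satisfies (T1), (T2), (T3): it IS a topology on X.


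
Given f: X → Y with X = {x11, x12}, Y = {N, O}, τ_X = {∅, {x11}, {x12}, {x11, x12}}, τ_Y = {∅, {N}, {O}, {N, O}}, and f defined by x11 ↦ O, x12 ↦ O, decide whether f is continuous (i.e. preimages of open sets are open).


f IS continuous.

Compute f^{-1}(U) for each U ∈ τ_Y:
  U = ∅: f^{-1}(U) = ∅ ∈ τ_X ✓.
  U = {N}: f^{-1}(U) = ∅ ∈ τ_X ✓.
  U = {O}: f^{-1}(U) = {x11, x12} ∈ τ_X ✓.
  U = {N, O}: f^{-1}(U) = {x11, x12} ∈ τ_X ✓.
Every preimage lies in τ_X, so f IS continuous.


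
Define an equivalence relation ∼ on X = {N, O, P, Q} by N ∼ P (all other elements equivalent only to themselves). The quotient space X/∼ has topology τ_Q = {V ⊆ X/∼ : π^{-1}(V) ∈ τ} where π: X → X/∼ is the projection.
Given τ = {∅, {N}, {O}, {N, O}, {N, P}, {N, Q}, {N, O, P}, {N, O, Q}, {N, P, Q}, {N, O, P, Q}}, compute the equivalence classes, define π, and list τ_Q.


X/∼ = {[N=P], [O], [Q]}; |τ_Q| = 6.

Equivalence classes: [N=P], [O], [Q].
Quotient map π: X → X/∼ sends N ↦ [N=P], O ↦ [O], P ↦ [N=P], Q ↦ [Q].
For each subset V ⊆ X/∼, compute π^{-1}(V) ⊆ X and check whether π^{-1}(V) ∈ τ. V is open in τ_Q iff π^{-1}(V) ∈ τ.
  V = {}: π^{-1}(V) = ∅ ∈ τ ✓.
  V = {[N=P]}: π^{-1}(V) = {N, P} ∈ τ ✓.
  V = {[O]}: π^{-1}(V) = {O} ∈ τ ✓.
  V = {[N=P], [O]}: π^{-1}(V) = {N, O, P} ∈ τ ✓.
  V = {[Q]}: π^{-1}(V) = {Q} ∉ τ ✗.
  V = {[N=P], [Q]}: π^{-1}(V) = {N, P, Q} ∈ τ ✓.
  V = {[O], [Q]}: π^{-1}(V) = {O, Q} ∉ τ ✗.
  V = {[N=P], [O], [Q]}: π^{-1}(V) = {N, O, P, Q} ∈ τ ✓.
Open sets in the quotient: τ_Q = {{}, {[N=P]}, {[O]}, {[N=P], [O]}, {[N=P], [Q]}, {[N=P], [O], [Q]}} (6 elements).


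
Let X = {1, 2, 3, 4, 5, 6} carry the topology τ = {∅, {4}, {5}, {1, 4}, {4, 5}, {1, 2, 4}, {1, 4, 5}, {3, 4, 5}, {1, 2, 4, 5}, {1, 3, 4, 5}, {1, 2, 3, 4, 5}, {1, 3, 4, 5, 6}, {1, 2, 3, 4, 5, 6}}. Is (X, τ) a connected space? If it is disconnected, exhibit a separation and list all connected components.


(X, τ) is connected.

Find clopen sets (U ∈ τ with X ∖ U ∈ τ):
  U = ∅, X ∖ U = {1, 2, 3, 4, 5, 6} — both open, so U is clopen.
  U = {1, 2, 3, 4, 5, 6}, X ∖ U = ∅ — both open, so U is clopen.
Only trivial clopens (∅ and X) exist, so (X, τ) is connected.
Compute connected components by grouping points that agree on all clopens:
  component: {1, 2, 3, 4, 5, 6}


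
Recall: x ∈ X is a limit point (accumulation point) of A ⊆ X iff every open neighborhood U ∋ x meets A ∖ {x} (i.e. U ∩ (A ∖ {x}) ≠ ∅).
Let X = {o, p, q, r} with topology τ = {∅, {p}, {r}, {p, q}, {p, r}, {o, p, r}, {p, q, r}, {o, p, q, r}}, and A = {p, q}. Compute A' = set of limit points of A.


A' = {o, q}

For each x ∈ X, list the open sets U ∈ τ with x ∈ U, then check whether U ∩ (A ∖ {x}) ≠ ∅ for every such U.
  x = o: opens ∋ x are {o, p, r}, {o, p, q, r}; each meets A ∖ {o}, so x IS a limit point.
  x = p: open {p} ∋ x has {p} ∩ (A ∖ {p}) = ∅, so x is NOT a limit point.
  x = q: opens ∋ x are {p, q}, {p, q, r}, {o, p, q, r}; each meets A ∖ {q}, so x IS a limit point.
  x = r: open {r} ∋ x has {r} ∩ (A ∖ {r}) = ∅, so x is NOT a limit point.
Collecting: A' = {o, q}.


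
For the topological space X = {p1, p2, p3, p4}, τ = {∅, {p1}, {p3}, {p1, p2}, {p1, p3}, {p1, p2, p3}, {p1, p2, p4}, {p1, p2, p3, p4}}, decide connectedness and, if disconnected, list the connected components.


(X, τ) is disconnected; components = [{p3}, {p1, p2, p4}].

Find clopen sets (U ∈ τ with X ∖ U ∈ τ):
  U = ∅, X ∖ U = {p1, p2, p3, p4} — both open, so U is clopen.
  U = {p3}, X ∖ U = {p1, p2, p4} — both open, so U is clopen.
  U = {p1, p2, p4}, X ∖ U = {p3} — both open, so U is clopen.
  U = {p1, p2, p3, p4}, X ∖ U = ∅ — both open, so U is clopen.
Nontrivial clopen(s) exist: e.g. {p1, p2, p4}. So (X, τ) is disconnected.
Compute connected components by grouping points that agree on all clopens:
  component: {p3}
  component: {p1, p2, p4}


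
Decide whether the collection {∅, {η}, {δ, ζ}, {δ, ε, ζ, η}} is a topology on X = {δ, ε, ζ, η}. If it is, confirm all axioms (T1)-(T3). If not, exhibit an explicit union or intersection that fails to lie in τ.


τ is NOT a topology on X.

Axiom (T1): ∅ ∈ τ? Yes; X ∈ τ? Yes.
Axiom (T2/T3): check pairwise unions and intersections of members of τ.
Counterexample for (T2): {η} ∪ {δ, ζ} = {δ, ζ, η} ∉ τ. Therefore τ is NOT a topology.


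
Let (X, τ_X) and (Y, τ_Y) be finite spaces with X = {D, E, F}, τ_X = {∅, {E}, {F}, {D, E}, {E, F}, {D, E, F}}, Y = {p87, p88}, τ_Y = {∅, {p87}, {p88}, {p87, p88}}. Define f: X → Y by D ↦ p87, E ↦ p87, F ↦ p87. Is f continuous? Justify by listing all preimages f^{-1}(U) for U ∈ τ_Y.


f IS continuous.

Compute f^{-1}(U) for each U ∈ τ_Y:
  U = ∅: f^{-1}(U) = ∅ ∈ τ_X ✓.
  U = {p87}: f^{-1}(U) = {D, E, F} ∈ τ_X ✓.
  U = {p88}: f^{-1}(U) = ∅ ∈ τ_X ✓.
  U = {p87, p88}: f^{-1}(U) = {D, E, F} ∈ τ_X ✓.
Every preimage lies in τ_X, so f IS continuous.


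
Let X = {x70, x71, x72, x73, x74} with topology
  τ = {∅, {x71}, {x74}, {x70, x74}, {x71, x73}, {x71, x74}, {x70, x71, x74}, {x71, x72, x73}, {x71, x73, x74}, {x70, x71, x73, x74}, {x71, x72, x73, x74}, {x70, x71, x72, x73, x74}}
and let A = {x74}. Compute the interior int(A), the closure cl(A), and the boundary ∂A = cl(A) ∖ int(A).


int(A) = {x74}, cl(A) = {x70, x74}, ∂A = {x70}.

Closed sets in (X, τ) are complements of opens:
  closed(X, τ) = {∅, {x70}, {x72}, {x70, x72}, {x70, x74}, {x72, x73}, {x70, x72, x73}, {x70, x72, x74}, {x71, x72, x73}, {x70, x71, x72, x73}, {x70, x72, x73, x74}, {x70, x71, x72, x73, x74}}.
int(A) = ⋃ {U ∈ τ : U ⊆ A}. Opens contained in A: ∅, {x74}.
Taking the union of these: int(A) = {x74}.
cl(A) = ⋂ {C closed : A ⊆ C}. Closed sets containing A: {x70, x74}, {x70, x72, x74}, {x70, x72, x73, x74}, {x70, x71, x72, x73, x74}.
Intersecting these: cl(A) = {x70, x74}.
∂A = cl(A) ∖ int(A) = {x70, x74} ∖ {x74} = {x70}.


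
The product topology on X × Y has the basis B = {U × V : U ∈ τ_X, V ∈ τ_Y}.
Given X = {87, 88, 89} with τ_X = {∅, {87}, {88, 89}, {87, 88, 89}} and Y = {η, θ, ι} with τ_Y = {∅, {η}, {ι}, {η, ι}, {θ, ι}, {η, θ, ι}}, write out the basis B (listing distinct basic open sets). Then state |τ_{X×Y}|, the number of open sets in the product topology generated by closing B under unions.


Basis B = {∅ × ∅, {87} × {η}, {87} × {ι}, {87} × {η, ι}, {87} × {θ, ι}, {88, 89} × {η}, {88, 89} × {ι}, {87} × {η, θ, ι}, {87, 88, 89} × {η}, {87, 88, 89} × {ι}, {88, 89} × {η, ι}, {88, 89} × {θ, ι}, {87, 88, 89} × {η, ι}, {87, 88, 89} × {θ, ι}, {88, 89} × {η, θ, ι}, {87, 88, 89} × {η, θ, ι}}; |τ_{X×Y}| = 36.

Enumerate products U × V with U ∈ τ_X, V ∈ τ_Y (deduplicated):
  ∅ × ∅ = {} (∅)
  {87} × {η} = {(87,η)}
  {87} × {ι} = {(87,ι)}
  {87} × {η, ι} = {(87,η), (87,ι)}
  {87} × {θ, ι} = {(87,θ), (87,ι)}
  {88, 89} × {η} = {(88,η), (89,η)}
  {88, 89} × {ι} = {(88,ι), (89,ι)}
  {87} × {η, θ, ι} = {(87,η), (87,θ), (87,ι)}
  {87, 88, 89} × {η} = {(87,η), (88,η), (89,η)}
  {87, 88, 89} × {ι} = {(87,ι), (88,ι), (89,ι)}
  {88, 89} × {η, ι} = {(88,η), (88,ι), (89,η), (89,ι)}
  {88, 89} × {θ, ι} = {(88,θ), (88,ι), (89,θ), (89,ι)}
  {87, 88, 89} × {η, ι} = {(87,η), (87,ι), (88,η), (88,ι), (89,η), (89,ι)}
  {87, 88, 89} × {θ, ι} = {(87,θ), (87,ι), (88,θ), (88,ι), (89,θ), (89,ι)}
  {88, 89} × {η, θ, ι} = {(88,η), (88,θ), (88,ι), (89,η), (89,θ), (89,ι)}
  {87, 88, 89} × {η, θ, ι} = {(87,η), (87,θ), (87,ι), (88,η), (88,θ), (88,ι), (89,η), (89,θ), (89,ι)}
These 16 distinct sets form the basis B.
Close under arbitrary unions to get τ_{X×Y}; counting gives |τ_{X×Y}| = 36.


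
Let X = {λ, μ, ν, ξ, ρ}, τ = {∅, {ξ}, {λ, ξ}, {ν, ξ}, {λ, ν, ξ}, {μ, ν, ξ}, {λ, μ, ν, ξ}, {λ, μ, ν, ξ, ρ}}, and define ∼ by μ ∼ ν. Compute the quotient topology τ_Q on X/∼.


X/∼ = {[λ], [μ=ν], [ξ], [ρ]}; |τ_Q| = 6.

Equivalence classes: [λ], [μ=ν], [ξ], [ρ].
Quotient map π: X → X/∼ sends λ ↦ [λ], μ ↦ [μ=ν], ν ↦ [μ=ν], ξ ↦ [ξ], ρ ↦ [ρ].
For each subset V ⊆ X/∼, compute π^{-1}(V) ⊆ X and check whether π^{-1}(V) ∈ τ. V is open in τ_Q iff π^{-1}(V) ∈ τ.
  V = {}: π^{-1}(V) = ∅ ∈ τ ✓.
  V = {[λ]}: π^{-1}(V) = {λ} ∉ τ ✗.
  V = {[μ=ν]}: π^{-1}(V) = {μ, ν} ∉ τ ✗.
  V = {[λ], [μ=ν]}: π^{-1}(V) = {λ, μ, ν} ∉ τ ✗.
  V = {[ξ]}: π^{-1}(V) = {ξ} ∈ τ ✓.
  V = {[λ], [ξ]}: π^{-1}(V) = {λ, ξ} ∈ τ ✓.
  V = {[μ=ν], [ξ]}: π^{-1}(V) = {μ, ν, ξ} ∈ τ ✓.
  V = {[λ], [μ=ν], [ξ]}: π^{-1}(V) = {λ, μ, ν, ξ} ∈ τ ✓.
  V = {[ρ]}: π^{-1}(V) = {ρ} ∉ τ ✗.
  V = {[λ], [ρ]}: π^{-1}(V) = {λ, ρ} ∉ τ ✗.
  V = {[μ=ν], [ρ]}: π^{-1}(V) = {μ, ν, ρ} ∉ τ ✗.
  V = {[λ], [μ=ν], [ρ]}: π^{-1}(V) = {λ, μ, ν, ρ} ∉ τ ✗.
  V = {[ξ], [ρ]}: π^{-1}(V) = {ξ, ρ} ∉ τ ✗.
  V = {[λ], [ξ], [ρ]}: π^{-1}(V) = {λ, ξ, ρ} ∉ τ ✗.
  V = {[μ=ν], [ξ], [ρ]}: π^{-1}(V) = {μ, ν, ξ, ρ} ∉ τ ✗.
  V = {[λ], [μ=ν], [ξ], [ρ]}: π^{-1}(V) = {λ, μ, ν, ξ, ρ} ∈ τ ✓.
Open sets in the quotient: τ_Q = {{}, {[ξ]}, {[λ], [ξ]}, {[μ=ν], [ξ]}, {[λ], [μ=ν], [ξ]}, {[λ], [μ=ν], [ξ], [ρ]}} (6 elements).


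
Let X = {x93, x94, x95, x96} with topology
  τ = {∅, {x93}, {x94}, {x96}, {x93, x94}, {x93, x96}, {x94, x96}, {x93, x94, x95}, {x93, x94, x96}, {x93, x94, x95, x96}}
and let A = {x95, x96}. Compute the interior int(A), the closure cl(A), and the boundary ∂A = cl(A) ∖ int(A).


int(A) = {x96}, cl(A) = {x95, x96}, ∂A = {x95}.

Closed sets in (X, τ) are complements of opens:
  closed(X, τ) = {∅, {x95}, {x96}, {x93, x95}, {x94, x95}, {x95, x96}, {x93, x94, x95}, {x93, x95, x96}, {x94, x95, x96}, {x93, x94, x95, x96}}.
int(A) = ⋃ {U ∈ τ : U ⊆ A}. Opens contained in A: ∅, {x96}.
Taking the union of these: int(A) = {x96}.
cl(A) = ⋂ {C closed : A ⊆ C}. Closed sets containing A: {x95, x96}, {x93, x95, x96}, {x94, x95, x96}, {x93, x94, x95, x96}.
Intersecting these: cl(A) = {x95, x96}.
∂A = cl(A) ∖ int(A) = {x95, x96} ∖ {x96} = {x95}.


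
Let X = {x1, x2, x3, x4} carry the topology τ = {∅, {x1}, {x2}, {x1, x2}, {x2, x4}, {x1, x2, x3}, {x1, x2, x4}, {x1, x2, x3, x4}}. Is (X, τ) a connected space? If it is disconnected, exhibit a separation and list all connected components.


(X, τ) is connected.

Find clopen sets (U ∈ τ with X ∖ U ∈ τ):
  U = ∅, X ∖ U = {x1, x2, x3, x4} — both open, so U is clopen.
  U = {x1, x2, x3, x4}, X ∖ U = ∅ — both open, so U is clopen.
Only trivial clopens (∅ and X) exist, so (X, τ) is connected.
Compute connected components by grouping points that agree on all clopens:
  component: {x1, x2, x3, x4}


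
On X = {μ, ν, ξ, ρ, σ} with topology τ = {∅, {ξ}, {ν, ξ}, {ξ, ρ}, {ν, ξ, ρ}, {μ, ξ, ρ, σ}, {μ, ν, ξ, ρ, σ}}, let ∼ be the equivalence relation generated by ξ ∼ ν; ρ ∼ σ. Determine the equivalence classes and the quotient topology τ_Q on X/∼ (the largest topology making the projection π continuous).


X/∼ = {[μ], [ν=ξ], [ρ=σ]}; |τ_Q| = 3.

Equivalence classes: [μ], [ν=ξ], [ρ=σ].
Quotient map π: X → X/∼ sends μ ↦ [μ], ν ↦ [ν=ξ], ξ ↦ [ν=ξ], ρ ↦ [ρ=σ], σ ↦ [ρ=σ].
For each subset V ⊆ X/∼, compute π^{-1}(V) ⊆ X and check whether π^{-1}(V) ∈ τ. V is open in τ_Q iff π^{-1}(V) ∈ τ.
  V = {}: π^{-1}(V) = ∅ ∈ τ ✓.
  V = {[μ]}: π^{-1}(V) = {μ} ∉ τ ✗.
  V = {[ν=ξ]}: π^{-1}(V) = {ν, ξ} ∈ τ ✓.
  V = {[μ], [ν=ξ]}: π^{-1}(V) = {μ, ν, ξ} ∉ τ ✗.
  V = {[ρ=σ]}: π^{-1}(V) = {ρ, σ} ∉ τ ✗.
  V = {[μ], [ρ=σ]}: π^{-1}(V) = {μ, ρ, σ} ∉ τ ✗.
  V = {[ν=ξ], [ρ=σ]}: π^{-1}(V) = {ν, ξ, ρ, σ} ∉ τ ✗.
  V = {[μ], [ν=ξ], [ρ=σ]}: π^{-1}(V) = {μ, ν, ξ, ρ, σ} ∈ τ ✓.
Open sets in the quotient: τ_Q = {{}, {[ν=ξ]}, {[μ], [ν=ξ], [ρ=σ]}} (3 elements).


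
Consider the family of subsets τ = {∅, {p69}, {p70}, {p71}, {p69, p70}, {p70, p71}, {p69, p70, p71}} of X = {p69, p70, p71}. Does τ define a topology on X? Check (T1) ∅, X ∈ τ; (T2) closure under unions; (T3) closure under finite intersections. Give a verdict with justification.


τ is NOT a topology on X.

Axiom (T1): ∅ ∈ τ? Yes; X ∈ τ? Yes.
Axiom (T2/T3): check pairwise unions and intersections of members of τ.
Counterexample for (T2): {p69} ∪ {p71} = {p69, p71} ∉ τ. Therefore τ is NOT a topology.


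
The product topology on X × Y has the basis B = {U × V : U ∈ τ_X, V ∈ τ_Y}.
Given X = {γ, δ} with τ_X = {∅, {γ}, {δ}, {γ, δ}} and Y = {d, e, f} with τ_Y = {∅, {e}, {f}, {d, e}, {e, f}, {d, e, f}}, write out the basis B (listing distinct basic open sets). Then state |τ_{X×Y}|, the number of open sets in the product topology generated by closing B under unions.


Basis B = {∅ × ∅, {γ} × {e}, {γ} × {f}, {δ} × {e}, {δ} × {f}, {γ} × {d, e}, {γ} × {e, f}, {γ, δ} × {e}, {γ, δ} × {f}, {δ} × {d, e}, {δ} × {e, f}, {γ} × {d, e, f}, {δ} × {d, e, f}, {γ, δ} × {d, e}, {γ, δ} × {e, f}, {γ, δ} × {d, e, f}}; |τ_{X×Y}| = 36.

Enumerate products U × V with U ∈ τ_X, V ∈ τ_Y (deduplicated):
  ∅ × ∅ = {} (∅)
  {γ} × {e} = {(γ,e)}
  {γ} × {f} = {(γ,f)}
  {δ} × {e} = {(δ,e)}
  {δ} × {f} = {(δ,f)}
  {γ} × {d, e} = {(γ,d), (γ,e)}
  {γ} × {e, f} = {(γ,e), (γ,f)}
  {γ, δ} × {e} = {(γ,e), (δ,e)}
  {γ, δ} × {f} = {(γ,f), (δ,f)}
  {δ} × {d, e} = {(δ,d), (δ,e)}
  {δ} × {e, f} = {(δ,e), (δ,f)}
  {γ} × {d, e, f} = {(γ,d), (γ,e), (γ,f)}
  {δ} × {d, e, f} = {(δ,d), (δ,e), (δ,f)}
  {γ, δ} × {d, e} = {(γ,d), (γ,e), (δ,d), (δ,e)}
  {γ, δ} × {e, f} = {(γ,e), (γ,f), (δ,e), (δ,f)}
  {γ, δ} × {d, e, f} = {(γ,d), (γ,e), (γ,f), (δ,d), (δ,e), (δ,f)}
These 16 distinct sets form the basis B.
Close under arbitrary unions to get τ_{X×Y}; counting gives |τ_{X×Y}| = 36.
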